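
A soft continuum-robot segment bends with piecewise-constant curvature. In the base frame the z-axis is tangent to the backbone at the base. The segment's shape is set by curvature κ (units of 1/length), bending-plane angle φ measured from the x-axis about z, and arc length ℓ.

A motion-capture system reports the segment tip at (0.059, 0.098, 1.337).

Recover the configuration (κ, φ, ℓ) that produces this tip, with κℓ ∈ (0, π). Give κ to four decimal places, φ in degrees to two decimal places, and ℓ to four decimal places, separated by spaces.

0.1271 58.95 1.3435

ρ = √(x²+y²) = √(0.059² + 0.098²) = 0.11439
φ = atan2(y, x) mod 360° = atan2(0.098, 0.059) = 58.9503°
|p|² = ρ² + z² = 0.11439² + 1.337² = 1.80065
κ = 2ρ / |p|² = 2×0.11439 / 1.80065 = 0.12705
θ = 2·atan2(ρ, z) = 2·atan2(0.11439, 1.337) = 0.17070 rad
ℓ = θ/κ = 0.17070/0.12705 = 1.34352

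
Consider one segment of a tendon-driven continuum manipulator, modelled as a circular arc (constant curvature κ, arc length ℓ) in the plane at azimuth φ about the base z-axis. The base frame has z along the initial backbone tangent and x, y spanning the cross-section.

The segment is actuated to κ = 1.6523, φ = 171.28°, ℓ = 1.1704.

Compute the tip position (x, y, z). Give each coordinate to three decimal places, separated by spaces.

-0.811 0.124 0.566

θ = κ·ℓ = 1.6523 × 1.1704 = 1.93385 rad
ρ = (1 − cos θ)/κ = (1 − -0.35513)/1.6523 = 0.82015
z = sin θ / κ = 0.93482/1.6523 = 0.56577
x = ρ cos φ = 0.82015 × cos(171.28°) = -0.81067
y = ρ sin φ = 0.82015 × sin(171.28°) = 0.12434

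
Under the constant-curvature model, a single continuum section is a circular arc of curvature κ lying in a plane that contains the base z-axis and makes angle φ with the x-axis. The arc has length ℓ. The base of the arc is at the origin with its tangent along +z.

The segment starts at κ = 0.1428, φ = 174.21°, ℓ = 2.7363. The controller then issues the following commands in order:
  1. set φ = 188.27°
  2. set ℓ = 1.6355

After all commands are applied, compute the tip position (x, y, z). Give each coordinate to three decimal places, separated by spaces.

-0.188 -0.027 1.621

initial: κ=0.1428, φ=174.21°, ℓ=2.7363
cmd 1: set φ=188.27° → (κ,φ,ℓ)=(0.1428,188.27°,2.7363) → tip=(-0.5223,-0.0759,2.6672)
cmd 2: set ℓ=1.6355 → (κ,φ,ℓ)=(0.1428,188.27°,1.6355) → tip=(-0.1881,-0.0273,1.6207)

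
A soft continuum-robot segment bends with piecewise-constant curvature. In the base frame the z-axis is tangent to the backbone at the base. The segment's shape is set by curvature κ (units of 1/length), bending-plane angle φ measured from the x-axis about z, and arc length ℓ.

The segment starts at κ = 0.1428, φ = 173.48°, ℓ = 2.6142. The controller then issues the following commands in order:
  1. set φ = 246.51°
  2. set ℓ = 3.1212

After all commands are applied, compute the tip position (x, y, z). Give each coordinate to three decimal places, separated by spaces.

initial: κ=0.1428, φ=173.48°, ℓ=2.6142
cmd 1: set φ=246.51° → (κ,φ,ℓ)=(0.1428,246.51°,2.6142) → tip=(-0.1922,-0.4423,2.5539)
cmd 2: set ℓ=3.1212 → (κ,φ,ℓ)=(0.1428,246.51°,3.1212) → tip=(-0.2727,-0.6274,3.0189)

-0.273 -0.627 3.019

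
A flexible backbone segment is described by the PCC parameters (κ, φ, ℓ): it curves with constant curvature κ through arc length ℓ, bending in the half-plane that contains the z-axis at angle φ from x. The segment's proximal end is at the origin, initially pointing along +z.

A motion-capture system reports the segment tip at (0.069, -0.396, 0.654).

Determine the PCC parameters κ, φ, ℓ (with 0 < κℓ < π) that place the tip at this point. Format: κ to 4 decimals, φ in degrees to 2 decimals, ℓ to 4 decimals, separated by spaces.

1.3642 279.88 0.8079

ρ = √(x²+y²) = √(0.069² + -0.396²) = 0.40197
φ = atan2(y, x) mod 360° = atan2(-0.396, 0.069) = 279.8841°
|p|² = ρ² + z² = 0.40197² + 0.654² = 0.58929
κ = 2ρ / |p|² = 2×0.40197 / 0.58929 = 1.36423
θ = 2·atan2(ρ, z) = 2·atan2(0.40197, 0.654) = 1.10221 rad
ℓ = θ/κ = 1.10221/1.36423 = 0.80793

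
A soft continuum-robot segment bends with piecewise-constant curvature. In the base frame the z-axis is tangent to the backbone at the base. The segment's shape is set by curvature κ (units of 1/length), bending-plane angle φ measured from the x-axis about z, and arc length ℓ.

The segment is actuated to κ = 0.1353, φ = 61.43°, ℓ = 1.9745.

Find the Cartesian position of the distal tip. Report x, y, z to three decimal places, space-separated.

0.125 0.230 1.951

θ = κ·ℓ = 0.1353 × 1.9745 = 0.26715 rad
ρ = (1 − cos θ)/κ = (1 − 0.96453)/0.1353 = 0.26218
z = sin θ / κ = 0.26398/0.1353 = 1.95110
x = ρ cos φ = 0.26218 × cos(61.43°) = 0.12538
y = ρ sin φ = 0.26218 × sin(61.43°) = 0.23025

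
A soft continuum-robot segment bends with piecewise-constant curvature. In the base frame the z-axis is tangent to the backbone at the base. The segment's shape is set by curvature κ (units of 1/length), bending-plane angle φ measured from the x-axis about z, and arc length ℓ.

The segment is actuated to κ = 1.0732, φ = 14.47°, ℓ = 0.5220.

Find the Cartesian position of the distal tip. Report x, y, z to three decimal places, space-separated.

0.138 0.036 0.495

θ = κ·ℓ = 1.0732 × 0.5220 = 0.56021 rad
ρ = (1 − cos θ)/κ = (1 − 0.84714)/1.0732 = 0.14243
z = sin θ / κ = 0.53136/1.0732 = 0.49512
x = ρ cos φ = 0.14243 × cos(14.47°) = 0.13791
y = ρ sin φ = 0.14243 × sin(14.47°) = 0.03559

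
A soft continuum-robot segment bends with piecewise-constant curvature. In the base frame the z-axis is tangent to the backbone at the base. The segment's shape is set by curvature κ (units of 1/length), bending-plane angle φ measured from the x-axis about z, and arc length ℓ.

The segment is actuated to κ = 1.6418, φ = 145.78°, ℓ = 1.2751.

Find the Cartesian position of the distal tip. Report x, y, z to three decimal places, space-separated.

-0.755 0.514 0.528

θ = κ·ℓ = 1.6418 × 1.2751 = 2.09346 rad
ρ = (1 − cos θ)/κ = (1 − -0.49919)/1.6418 = 0.91314
z = sin θ / κ = 0.86649/1.6418 = 0.52777
x = ρ cos φ = 0.91314 × cos(145.78°) = -0.75506
y = ρ sin φ = 0.91314 × sin(145.78°) = 0.51352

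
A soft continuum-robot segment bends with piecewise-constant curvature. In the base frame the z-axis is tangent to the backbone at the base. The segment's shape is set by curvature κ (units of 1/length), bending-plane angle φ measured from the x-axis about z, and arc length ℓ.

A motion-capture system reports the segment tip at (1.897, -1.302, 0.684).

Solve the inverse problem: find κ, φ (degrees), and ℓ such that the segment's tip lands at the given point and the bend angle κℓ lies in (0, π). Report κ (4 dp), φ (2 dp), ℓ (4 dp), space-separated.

ρ = √(x²+y²) = √(1.897² + -1.302²) = 2.30083
φ = atan2(y, x) mod 360° = atan2(-1.302, 1.897) = 325.5364°
|p|² = ρ² + z² = 2.30083² + 0.684² = 5.76167
κ = 2ρ / |p|² = 2×2.30083 / 5.76167 = 0.79867
θ = 2·atan2(ρ, z) = 2·atan2(2.30083, 0.684) = 2.56367 rad
ℓ = θ/κ = 2.56367/0.79867 = 3.20993

0.7987 325.54 3.2099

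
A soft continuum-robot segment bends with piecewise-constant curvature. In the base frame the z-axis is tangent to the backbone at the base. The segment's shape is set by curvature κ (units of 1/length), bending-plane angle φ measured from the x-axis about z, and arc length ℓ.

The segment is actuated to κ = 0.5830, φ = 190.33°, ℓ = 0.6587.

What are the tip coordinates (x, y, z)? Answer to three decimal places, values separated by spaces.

-0.123 -0.022 0.643

θ = κ·ℓ = 0.5830 × 0.6587 = 0.38402 rad
ρ = (1 − cos θ)/κ = (1 − 0.92717)/0.5830 = 0.12493
z = sin θ / κ = 0.37465/0.5830 = 0.64263
x = ρ cos φ = 0.12493 × cos(190.33°) = -0.12291
y = ρ sin φ = 0.12493 × sin(190.33°) = -0.02240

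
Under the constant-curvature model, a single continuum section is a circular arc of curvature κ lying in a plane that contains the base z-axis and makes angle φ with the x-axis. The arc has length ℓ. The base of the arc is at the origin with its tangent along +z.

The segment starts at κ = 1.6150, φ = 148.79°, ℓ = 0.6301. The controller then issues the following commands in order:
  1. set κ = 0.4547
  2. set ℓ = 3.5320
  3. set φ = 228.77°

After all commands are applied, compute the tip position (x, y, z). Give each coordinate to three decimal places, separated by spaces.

initial: κ=1.6150, φ=148.79°, ℓ=0.6301
cmd 1: set κ=0.4547 → (κ,φ,ℓ)=(0.4547,148.79°,0.6301) → tip=(-0.0767,0.0465,0.6215)
cmd 2: set ℓ=3.5320 → (κ,φ,ℓ)=(0.4547,148.79°,3.5320) → tip=(-1.9472,1.1797,2.1979)
cmd 3: set φ=228.77° → (κ,φ,ℓ)=(0.4547,228.77°,3.5320) → tip=(-1.5005,-1.7122,2.1979)

-1.501 -1.712 2.198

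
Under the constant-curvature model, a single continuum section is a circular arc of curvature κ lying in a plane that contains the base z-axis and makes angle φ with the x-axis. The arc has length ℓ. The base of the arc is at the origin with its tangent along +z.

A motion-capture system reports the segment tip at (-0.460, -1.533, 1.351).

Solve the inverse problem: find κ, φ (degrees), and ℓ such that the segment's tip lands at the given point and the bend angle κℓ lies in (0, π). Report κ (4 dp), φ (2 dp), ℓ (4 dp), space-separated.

ρ = √(x²+y²) = √(-0.460² + -1.533²) = 1.60053
φ = atan2(y, x) mod 360° = atan2(-1.533, -0.460) = 253.2973°
|p|² = ρ² + z² = 1.60053² + 1.351² = 4.38689
κ = 2ρ / |p|² = 2×1.60053 / 4.38689 = 0.72969
θ = 2·atan2(ρ, z) = 2·atan2(1.60053, 1.351) = 1.73948 rad
ℓ = θ/κ = 1.73948/0.72969 = 2.38387

0.7297 253.30 2.3839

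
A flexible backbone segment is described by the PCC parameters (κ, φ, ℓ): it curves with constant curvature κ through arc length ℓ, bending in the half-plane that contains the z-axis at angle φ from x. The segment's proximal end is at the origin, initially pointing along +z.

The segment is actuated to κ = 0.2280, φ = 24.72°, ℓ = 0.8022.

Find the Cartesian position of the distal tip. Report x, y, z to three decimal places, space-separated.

0.066 0.031 0.798

θ = κ·ℓ = 0.2280 × 0.8022 = 0.18290 rad
ρ = (1 − cos θ)/κ = (1 − 0.98332)/0.2280 = 0.07316
z = sin θ / κ = 0.18188/0.2280 = 0.79773
x = ρ cos φ = 0.07316 × cos(24.72°) = 0.06645
y = ρ sin φ = 0.07316 × sin(24.72°) = 0.03059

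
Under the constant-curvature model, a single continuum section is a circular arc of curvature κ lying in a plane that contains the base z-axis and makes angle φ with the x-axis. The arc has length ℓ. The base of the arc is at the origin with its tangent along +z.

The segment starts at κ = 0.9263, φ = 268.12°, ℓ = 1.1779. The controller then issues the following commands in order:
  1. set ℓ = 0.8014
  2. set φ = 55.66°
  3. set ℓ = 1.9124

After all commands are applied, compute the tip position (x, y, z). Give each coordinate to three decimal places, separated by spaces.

0.730 1.069 1.058

initial: κ=0.9263, φ=268.12°, ℓ=1.1779
cmd 1: set ℓ=0.8014 → (κ,φ,ℓ)=(0.9263,268.12°,0.8014) → tip=(-0.0093,-0.2839,0.7298)
cmd 2: set φ=55.66° → (κ,φ,ℓ)=(0.9263,55.66°,0.8014) → tip=(0.1602,0.2345,0.7298)
cmd 3: set ℓ=1.9124 → (κ,φ,ℓ)=(0.9263,55.66°,1.9124) → tip=(0.7304,1.0691,1.0579)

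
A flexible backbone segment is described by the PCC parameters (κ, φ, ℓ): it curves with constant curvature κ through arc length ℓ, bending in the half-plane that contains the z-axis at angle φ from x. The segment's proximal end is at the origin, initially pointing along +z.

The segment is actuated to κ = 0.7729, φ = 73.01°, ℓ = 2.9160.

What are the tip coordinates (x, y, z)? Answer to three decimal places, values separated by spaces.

θ = κ·ℓ = 0.7729 × 2.9160 = 2.25378 rad
ρ = (1 − cos θ)/κ = (1 − -0.63111)/0.7729 = 2.11037
z = sin θ / κ = 0.77570/0.7729 = 1.00362
x = ρ cos φ = 2.11037 × cos(73.01°) = 0.61666
y = ρ sin φ = 2.11037 × sin(73.01°) = 2.01827

0.617 2.018 1.004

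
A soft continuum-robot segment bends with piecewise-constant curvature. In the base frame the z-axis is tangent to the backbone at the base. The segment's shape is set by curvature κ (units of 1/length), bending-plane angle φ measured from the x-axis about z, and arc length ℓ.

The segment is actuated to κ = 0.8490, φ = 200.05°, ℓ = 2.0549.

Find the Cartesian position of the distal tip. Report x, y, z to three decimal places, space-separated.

θ = κ·ℓ = 0.8490 × 2.0549 = 1.74461 rad
ρ = (1 − cos θ)/κ = (1 − -0.17294)/0.8490 = 1.38155
z = sin θ / κ = 0.98493/0.8490 = 1.16011
x = ρ cos φ = 1.38155 × cos(200.05°) = -1.29782
y = ρ sin φ = 1.38155 × sin(200.05°) = -0.47365

-1.298 -0.474 1.160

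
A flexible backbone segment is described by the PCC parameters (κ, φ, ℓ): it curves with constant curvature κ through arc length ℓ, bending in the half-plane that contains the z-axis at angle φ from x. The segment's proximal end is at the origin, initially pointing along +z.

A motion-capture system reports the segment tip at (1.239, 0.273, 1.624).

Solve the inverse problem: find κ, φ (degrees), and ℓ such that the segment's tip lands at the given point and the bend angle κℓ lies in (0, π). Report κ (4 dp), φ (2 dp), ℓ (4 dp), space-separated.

0.5975 12.43 2.2200

ρ = √(x²+y²) = √(1.239² + 0.273²) = 1.26872
φ = atan2(y, x) mod 360° = atan2(0.273, 1.239) = 12.4259°
|p|² = ρ² + z² = 1.26872² + 1.624² = 4.24703
κ = 2ρ / |p|² = 2×1.26872 / 4.24703 = 0.59746
θ = 2·atan2(ρ, z) = 2·atan2(1.26872, 1.624) = 1.32638 rad
ℓ = θ/κ = 1.32638/0.59746 = 2.22003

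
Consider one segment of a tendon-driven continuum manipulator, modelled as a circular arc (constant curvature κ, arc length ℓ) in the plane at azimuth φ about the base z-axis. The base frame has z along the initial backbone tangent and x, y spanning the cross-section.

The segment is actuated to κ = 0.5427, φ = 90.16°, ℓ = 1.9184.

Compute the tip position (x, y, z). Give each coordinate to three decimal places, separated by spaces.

θ = κ·ℓ = 0.5427 × 1.9184 = 1.04112 rad
ρ = (1 − cos θ)/κ = (1 − 0.50526)/0.5427 = 0.91163
z = sin θ / κ = 0.86297/0.5427 = 1.59014
x = ρ cos φ = 0.91163 × cos(90.16°) = -0.00255
y = ρ sin φ = 0.91163 × sin(90.16°) = 0.91163

-0.003 0.912 1.590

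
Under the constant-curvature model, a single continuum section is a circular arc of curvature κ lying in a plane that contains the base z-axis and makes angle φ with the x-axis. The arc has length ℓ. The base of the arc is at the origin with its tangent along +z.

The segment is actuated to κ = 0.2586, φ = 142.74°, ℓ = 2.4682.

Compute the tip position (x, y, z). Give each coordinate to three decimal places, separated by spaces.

θ = κ·ℓ = 0.2586 × 2.4682 = 0.63828 rad
ρ = (1 − cos θ)/κ = (1 − 0.80312)/0.2586 = 0.76132
z = sin θ / κ = 0.59581/0.2586 = 2.30399
x = ρ cos φ = 0.76132 × cos(142.74°) = -0.60593
y = ρ sin φ = 0.76132 × sin(142.74°) = 0.46093

-0.606 0.461 2.304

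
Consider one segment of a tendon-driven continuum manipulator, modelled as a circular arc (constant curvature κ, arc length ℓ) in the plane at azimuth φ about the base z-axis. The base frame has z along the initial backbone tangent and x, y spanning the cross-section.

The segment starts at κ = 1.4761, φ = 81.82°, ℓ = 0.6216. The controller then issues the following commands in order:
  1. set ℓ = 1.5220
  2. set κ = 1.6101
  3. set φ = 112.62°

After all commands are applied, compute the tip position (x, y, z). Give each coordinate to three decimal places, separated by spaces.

-0.423 1.015 0.396

initial: κ=1.4761, φ=81.82°, ℓ=0.6216
cmd 1: set ℓ=1.5220 → (κ,φ,ℓ)=(1.4761,81.82°,1.5220) → tip=(0.1567,1.0900,0.5285)
cmd 2: set κ=1.6101 → (κ,φ,ℓ)=(1.6101,81.82°,1.5220) → tip=(0.1565,1.0885,0.3958)
cmd 3: set φ=112.62° → (κ,φ,ℓ)=(1.6101,112.62°,1.5220) → tip=(-0.4230,1.0151,0.3958)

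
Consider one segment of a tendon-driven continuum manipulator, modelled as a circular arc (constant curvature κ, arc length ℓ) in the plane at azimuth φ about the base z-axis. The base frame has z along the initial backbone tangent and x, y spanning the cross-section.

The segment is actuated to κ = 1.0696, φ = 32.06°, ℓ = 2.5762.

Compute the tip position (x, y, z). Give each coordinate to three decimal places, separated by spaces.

θ = κ·ℓ = 1.0696 × 2.5762 = 2.75550 rad
ρ = (1 − cos θ)/κ = (1 − -0.92639)/1.0696 = 1.80104
z = sin θ / κ = 0.37657/1.0696 = 0.35206
x = ρ cos φ = 1.80104 × cos(32.06°) = 1.52637
y = ρ sin φ = 1.80104 × sin(32.06°) = 0.95600

1.526 0.956 0.352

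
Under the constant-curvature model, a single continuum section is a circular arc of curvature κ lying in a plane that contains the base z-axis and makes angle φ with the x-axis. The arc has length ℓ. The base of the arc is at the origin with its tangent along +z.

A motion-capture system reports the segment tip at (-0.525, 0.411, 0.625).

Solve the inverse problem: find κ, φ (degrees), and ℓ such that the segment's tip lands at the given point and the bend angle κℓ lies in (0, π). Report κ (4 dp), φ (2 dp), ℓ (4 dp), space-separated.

ρ = √(x²+y²) = √(-0.525² + 0.411²) = 0.66674
φ = atan2(y, x) mod 360° = atan2(0.411, -0.525) = 141.9441°
|p|² = ρ² + z² = 0.66674² + 0.625² = 0.83517
κ = 2ρ / |p|² = 2×0.66674 / 0.83517 = 1.59666
θ = 2·atan2(ρ, z) = 2·atan2(0.66674, 0.625) = 1.63540 rad
ℓ = θ/κ = 1.63540/1.59666 = 1.02426

1.5967 141.94 1.0243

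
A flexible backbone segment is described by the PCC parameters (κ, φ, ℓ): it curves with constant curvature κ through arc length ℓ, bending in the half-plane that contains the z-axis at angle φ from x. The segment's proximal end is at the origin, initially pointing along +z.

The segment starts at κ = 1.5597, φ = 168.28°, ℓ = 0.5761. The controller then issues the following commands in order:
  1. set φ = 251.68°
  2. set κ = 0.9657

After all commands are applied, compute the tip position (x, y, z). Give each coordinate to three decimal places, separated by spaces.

initial: κ=1.5597, φ=168.28°, ℓ=0.5761
cmd 1: set φ=251.68° → (κ,φ,ℓ)=(1.5597,251.68°,0.5761) → tip=(-0.0760,-0.2296,0.5016)
cmd 2: set κ=0.9657 → (κ,φ,ℓ)=(0.9657,251.68°,0.5761) → tip=(-0.0491,-0.1482,0.5468)

-0.049 -0.148 0.547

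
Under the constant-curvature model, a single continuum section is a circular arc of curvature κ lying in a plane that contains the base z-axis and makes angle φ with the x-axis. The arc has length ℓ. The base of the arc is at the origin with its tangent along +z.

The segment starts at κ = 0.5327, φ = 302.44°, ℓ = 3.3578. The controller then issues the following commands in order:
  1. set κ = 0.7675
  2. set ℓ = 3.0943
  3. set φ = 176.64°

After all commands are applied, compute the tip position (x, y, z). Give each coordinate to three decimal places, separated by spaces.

-2.237 0.131 0.904

initial: κ=0.5327, φ=302.44°, ℓ=3.3578
cmd 1: set κ=0.7675 → (κ,φ,ℓ)=(0.7675,302.44°,3.3578) → tip=(1.2894,-2.0286,0.6970)
cmd 2: set ℓ=3.0943 → (κ,φ,ℓ)=(0.7675,302.44°,3.0943) → tip=(1.2023,-1.8915,0.9039)
cmd 3: set φ=176.64° → (κ,φ,ℓ)=(0.7675,176.64°,3.0943) → tip=(-2.2374,0.1314,0.9039)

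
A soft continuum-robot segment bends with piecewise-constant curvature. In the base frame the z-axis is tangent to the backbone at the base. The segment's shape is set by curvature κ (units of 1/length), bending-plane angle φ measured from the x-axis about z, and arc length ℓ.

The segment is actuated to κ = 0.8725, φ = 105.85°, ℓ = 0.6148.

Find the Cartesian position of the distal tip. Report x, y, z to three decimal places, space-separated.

-0.044 0.155 0.586

θ = κ·ℓ = 0.8725 × 0.6148 = 0.53641 rad
ρ = (1 − cos θ)/κ = (1 − 0.85955)/0.8725 = 0.16098
z = sin θ / κ = 0.51106/0.8725 = 0.58574
x = ρ cos φ = 0.16098 × cos(105.85°) = -0.04397
y = ρ sin φ = 0.16098 × sin(105.85°) = 0.15486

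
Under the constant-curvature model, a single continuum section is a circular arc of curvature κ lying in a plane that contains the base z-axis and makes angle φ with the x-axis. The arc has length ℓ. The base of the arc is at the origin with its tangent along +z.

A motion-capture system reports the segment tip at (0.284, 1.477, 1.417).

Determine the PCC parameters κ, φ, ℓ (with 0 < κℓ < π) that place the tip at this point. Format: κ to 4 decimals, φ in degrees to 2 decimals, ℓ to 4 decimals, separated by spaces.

ρ = √(x²+y²) = √(0.284² + 1.477²) = 1.50406
φ = atan2(y, x) mod 360° = atan2(1.477, 0.284) = 79.1159°
|p|² = ρ² + z² = 1.50406² + 1.417² = 4.27007
κ = 2ρ / |p|² = 2×1.50406 / 4.27007 = 0.70446
θ = 2·atan2(ρ, z) = 2·atan2(1.50406, 1.417) = 1.63038 rad
ℓ = θ/κ = 1.63038/0.70446 = 2.31436

0.7045 79.12 2.3144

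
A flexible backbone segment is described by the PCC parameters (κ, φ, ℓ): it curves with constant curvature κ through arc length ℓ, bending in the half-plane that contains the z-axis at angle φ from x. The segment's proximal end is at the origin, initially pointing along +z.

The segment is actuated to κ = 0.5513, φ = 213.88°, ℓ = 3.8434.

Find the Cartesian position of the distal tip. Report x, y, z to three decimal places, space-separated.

-2.291 -1.538 1.548

θ = κ·ℓ = 0.5513 × 3.8434 = 2.11887 rad
ρ = (1 − cos θ)/κ = (1 − -0.52104)/0.5513 = 2.75901
z = sin θ / κ = 0.85353/0.5513 = 1.54822
x = ρ cos φ = 2.75901 × cos(213.88°) = -2.29055
y = ρ sin φ = 2.75901 × sin(213.88°) = -1.53802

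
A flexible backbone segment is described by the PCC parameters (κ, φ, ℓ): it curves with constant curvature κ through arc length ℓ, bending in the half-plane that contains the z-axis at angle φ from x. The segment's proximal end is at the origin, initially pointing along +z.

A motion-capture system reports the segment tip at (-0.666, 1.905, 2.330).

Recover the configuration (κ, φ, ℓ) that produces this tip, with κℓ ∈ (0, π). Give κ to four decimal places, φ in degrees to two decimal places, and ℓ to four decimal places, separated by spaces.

ρ = √(x²+y²) = √(-0.666² + 1.905²) = 2.01806
φ = atan2(y, x) mod 360° = atan2(1.905, -0.666) = 109.2699°
|p|² = ρ² + z² = 2.01806² + 2.330² = 9.50148
κ = 2ρ / |p|² = 2×2.01806 / 9.50148 = 0.42479
θ = 2·atan2(ρ, z) = 2·atan2(2.01806, 2.330) = 1.42756 rad
ℓ = θ/κ = 1.42756/0.42479 = 3.36063

0.4248 109.27 3.3606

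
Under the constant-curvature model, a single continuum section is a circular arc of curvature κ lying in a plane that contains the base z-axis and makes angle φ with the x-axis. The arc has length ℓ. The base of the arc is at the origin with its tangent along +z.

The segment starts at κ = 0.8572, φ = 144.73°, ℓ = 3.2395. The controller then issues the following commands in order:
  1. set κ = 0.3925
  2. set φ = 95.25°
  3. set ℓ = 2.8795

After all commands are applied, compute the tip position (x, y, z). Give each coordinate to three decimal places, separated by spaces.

initial: κ=0.8572, φ=144.73°, ℓ=3.2395
cmd 1: set κ=0.3925 → (κ,φ,ℓ)=(0.3925,144.73°,3.2395) → tip=(-1.4668,1.0374,2.4345)
cmd 2: set φ=95.25° → (κ,φ,ℓ)=(0.3925,95.25°,3.2395) → tip=(-0.1644,1.7890,2.4345)
cmd 3: set ℓ=2.8795 → (κ,φ,ℓ)=(0.3925,95.25°,2.8795) → tip=(-0.1337,1.4551,2.3045)

-0.134 1.455 2.304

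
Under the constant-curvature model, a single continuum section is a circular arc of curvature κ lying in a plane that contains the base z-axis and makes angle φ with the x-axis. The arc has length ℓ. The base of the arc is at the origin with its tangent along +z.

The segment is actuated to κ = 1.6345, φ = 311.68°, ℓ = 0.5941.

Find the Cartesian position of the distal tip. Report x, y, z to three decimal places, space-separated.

0.177 -0.199 0.505

θ = κ·ℓ = 1.6345 × 0.5941 = 0.97106 rad
ρ = (1 − cos θ)/κ = (1 − 0.56443)/1.6345 = 0.26649
z = sin θ / κ = 0.82548/1.6345 = 0.50504
x = ρ cos φ = 0.26649 × cos(311.68°) = 0.17721
y = ρ sin φ = 0.26649 × sin(311.68°) = -0.19903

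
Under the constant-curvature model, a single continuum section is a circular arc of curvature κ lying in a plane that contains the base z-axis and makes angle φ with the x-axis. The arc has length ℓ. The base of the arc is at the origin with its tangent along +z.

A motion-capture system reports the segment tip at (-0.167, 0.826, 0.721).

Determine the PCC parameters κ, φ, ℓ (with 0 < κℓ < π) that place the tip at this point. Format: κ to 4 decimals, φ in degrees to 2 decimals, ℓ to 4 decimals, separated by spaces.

1.3703 101.43 1.2597

ρ = √(x²+y²) = √(-0.167² + 0.826²) = 0.84271
φ = atan2(y, x) mod 360° = atan2(0.826, -0.167) = 101.4299°
|p|² = ρ² + z² = 0.84271² + 0.721² = 1.23001
κ = 2ρ / |p|² = 2×0.84271 / 1.23001 = 1.37026
θ = 2·atan2(ρ, z) = 2·atan2(0.84271, 0.721) = 1.72615 rad
ℓ = θ/κ = 1.72615/1.37026 = 1.25973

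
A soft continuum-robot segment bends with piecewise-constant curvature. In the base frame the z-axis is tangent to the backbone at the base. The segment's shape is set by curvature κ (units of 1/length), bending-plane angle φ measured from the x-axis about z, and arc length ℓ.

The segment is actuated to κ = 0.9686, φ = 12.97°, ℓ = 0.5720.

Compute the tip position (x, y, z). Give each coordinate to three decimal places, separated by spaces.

0.151 0.035 0.543

θ = κ·ℓ = 0.9686 × 0.5720 = 0.55404 rad
ρ = (1 − cos θ)/κ = (1 − 0.85041)/0.9686 = 0.15444
z = sin θ / κ = 0.52613/0.9686 = 0.54318
x = ρ cos φ = 0.15444 × cos(12.97°) = 0.15050
y = ρ sin φ = 0.15444 × sin(12.97°) = 0.03466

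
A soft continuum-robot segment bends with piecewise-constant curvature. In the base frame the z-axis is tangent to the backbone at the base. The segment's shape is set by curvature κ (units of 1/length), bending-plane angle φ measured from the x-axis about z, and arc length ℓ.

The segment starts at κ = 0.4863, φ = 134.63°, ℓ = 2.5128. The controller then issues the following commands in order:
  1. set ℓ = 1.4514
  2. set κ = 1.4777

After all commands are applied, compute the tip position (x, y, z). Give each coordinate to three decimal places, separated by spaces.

initial: κ=0.4863, φ=134.63°, ℓ=2.5128
cmd 1: set ℓ=1.4514 → (κ,φ,ℓ)=(0.4863,134.63°,1.4514) → tip=(-0.3451,0.3496,1.3339)
cmd 2: set κ=1.4777 → (κ,φ,ℓ)=(1.4777,134.63°,1.4514) → tip=(-0.7335,0.7431,0.5683)

-0.734 0.743 0.568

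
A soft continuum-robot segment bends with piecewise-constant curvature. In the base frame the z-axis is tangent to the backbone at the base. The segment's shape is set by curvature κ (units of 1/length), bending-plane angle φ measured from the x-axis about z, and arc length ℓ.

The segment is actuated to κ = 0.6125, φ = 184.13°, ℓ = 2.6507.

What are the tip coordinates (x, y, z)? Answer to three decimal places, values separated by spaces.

-1.714 -0.124 1.630

θ = κ·ℓ = 0.6125 × 2.6507 = 1.62355 rad
ρ = (1 − cos θ)/κ = (1 − -0.05273)/0.6125 = 1.71875
z = sin θ / κ = 0.99861/0.6125 = 1.63038
x = ρ cos φ = 1.71875 × cos(184.13°) = -1.71428
y = ρ sin φ = 1.71875 × sin(184.13°) = -0.12378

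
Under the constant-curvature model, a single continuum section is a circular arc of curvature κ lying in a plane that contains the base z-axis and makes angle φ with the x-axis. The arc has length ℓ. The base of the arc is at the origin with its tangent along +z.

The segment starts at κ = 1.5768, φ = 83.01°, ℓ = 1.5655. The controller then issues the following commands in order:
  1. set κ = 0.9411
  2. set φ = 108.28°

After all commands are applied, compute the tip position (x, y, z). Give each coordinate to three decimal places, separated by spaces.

initial: κ=1.5768, φ=83.01°, ℓ=1.5655
cmd 1: set κ=0.9411 → (κ,φ,ℓ)=(0.9411,83.01°,1.5655) → tip=(0.1167,0.9520,1.0575)
cmd 2: set φ=108.28° → (κ,φ,ℓ)=(0.9411,108.28°,1.5655) → tip=(-0.3008,0.9107,1.0575)

-0.301 0.911 1.058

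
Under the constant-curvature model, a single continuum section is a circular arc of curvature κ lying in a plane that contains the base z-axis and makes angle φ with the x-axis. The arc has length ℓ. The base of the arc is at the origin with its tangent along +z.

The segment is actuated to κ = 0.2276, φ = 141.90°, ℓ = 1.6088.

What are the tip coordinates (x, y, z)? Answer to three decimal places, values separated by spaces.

-0.229 0.180 1.573

θ = κ·ℓ = 0.2276 × 1.6088 = 0.36616 rad
ρ = (1 − cos θ)/κ = (1 − 0.93371)/0.2276 = 0.29127
z = sin θ / κ = 0.35804/0.2276 = 1.57309
x = ρ cos φ = 0.29127 × cos(141.90°) = -0.22921
y = ρ sin φ = 0.29127 × sin(141.90°) = 0.17972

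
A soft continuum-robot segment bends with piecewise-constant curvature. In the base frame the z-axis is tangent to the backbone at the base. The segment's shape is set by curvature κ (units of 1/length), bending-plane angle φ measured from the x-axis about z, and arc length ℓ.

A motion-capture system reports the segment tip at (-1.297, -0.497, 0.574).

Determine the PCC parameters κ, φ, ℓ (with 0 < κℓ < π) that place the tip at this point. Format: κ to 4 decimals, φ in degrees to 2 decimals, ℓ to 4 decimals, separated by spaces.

ρ = √(x²+y²) = √(-1.297² + -0.497²) = 1.38896
φ = atan2(y, x) mod 360° = atan2(-0.497, -1.297) = 200.9664°
|p|² = ρ² + z² = 1.38896² + 0.574² = 2.25869
κ = 2ρ / |p|² = 2×1.38896 / 2.25869 = 1.22988
θ = 2·atan2(ρ, z) = 2·atan2(1.38896, 0.574) = 2.35783 rad
ℓ = θ/κ = 2.35783/1.22988 = 1.91712

1.2299 200.97 1.9171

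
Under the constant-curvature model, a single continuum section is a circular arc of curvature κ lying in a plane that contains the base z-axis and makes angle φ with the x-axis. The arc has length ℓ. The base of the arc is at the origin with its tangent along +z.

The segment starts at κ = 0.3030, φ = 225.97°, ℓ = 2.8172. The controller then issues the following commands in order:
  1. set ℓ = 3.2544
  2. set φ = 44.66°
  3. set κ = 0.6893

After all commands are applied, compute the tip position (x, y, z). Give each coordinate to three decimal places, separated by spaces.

1.675 1.655 1.135

initial: κ=0.3030, φ=225.97°, ℓ=2.8172
cmd 1: set ℓ=3.2544 → (κ,φ,ℓ)=(0.3030,225.97°,3.2544) → tip=(-1.0277,-1.0631,2.7520)
cmd 2: set φ=44.66° → (κ,φ,ℓ)=(0.3030,44.66°,3.2544) → tip=(1.0518,1.0394,2.7520)
cmd 3: set κ=0.6893 → (κ,φ,ℓ)=(0.6893,44.66°,3.2544) → tip=(1.6747,1.6549,1.1349)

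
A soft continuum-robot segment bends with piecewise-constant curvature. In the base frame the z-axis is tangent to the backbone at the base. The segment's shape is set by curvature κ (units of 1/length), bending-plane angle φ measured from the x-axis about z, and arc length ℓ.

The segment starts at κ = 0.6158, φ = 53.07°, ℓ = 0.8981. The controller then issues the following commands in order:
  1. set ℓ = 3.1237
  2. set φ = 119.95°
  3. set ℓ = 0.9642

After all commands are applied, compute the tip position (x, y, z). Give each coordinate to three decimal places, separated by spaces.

initial: κ=0.6158, φ=53.07°, ℓ=0.8981
cmd 1: set ℓ=3.1237 → (κ,φ,ℓ)=(0.6158,53.07°,3.1237) → tip=(1.3128,1.7466,1.5239)
cmd 2: set φ=119.95° → (κ,φ,ℓ)=(0.6158,119.95°,3.1237) → tip=(-1.0908,1.8932,1.5239)
cmd 3: set ℓ=0.9642 → (κ,φ,ℓ)=(0.6158,119.95°,0.9642) → tip=(-0.1388,0.2408,0.9085)

-0.139 0.241 0.909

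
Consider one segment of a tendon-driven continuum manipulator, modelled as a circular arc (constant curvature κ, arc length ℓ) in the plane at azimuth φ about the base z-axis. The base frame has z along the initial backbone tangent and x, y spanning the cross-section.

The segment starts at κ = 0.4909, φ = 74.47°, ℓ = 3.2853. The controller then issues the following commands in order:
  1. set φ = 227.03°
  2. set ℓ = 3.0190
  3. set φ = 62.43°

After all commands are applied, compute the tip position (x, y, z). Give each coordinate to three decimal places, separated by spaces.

0.859 1.646 2.029

initial: κ=0.4909, φ=74.47°, ℓ=3.2853
cmd 1: set φ=227.03° → (κ,φ,ℓ)=(0.4909,227.03°,3.2853) → tip=(-1.4467,-1.5531,2.0353)
cmd 2: set ℓ=3.0190 → (κ,φ,ℓ)=(0.4909,227.03°,3.0190) → tip=(-1.2654,-1.3584,2.0291)
cmd 3: set φ=62.43° → (κ,φ,ℓ)=(0.4909,62.43°,3.0190) → tip=(0.8592,1.6457,2.0291)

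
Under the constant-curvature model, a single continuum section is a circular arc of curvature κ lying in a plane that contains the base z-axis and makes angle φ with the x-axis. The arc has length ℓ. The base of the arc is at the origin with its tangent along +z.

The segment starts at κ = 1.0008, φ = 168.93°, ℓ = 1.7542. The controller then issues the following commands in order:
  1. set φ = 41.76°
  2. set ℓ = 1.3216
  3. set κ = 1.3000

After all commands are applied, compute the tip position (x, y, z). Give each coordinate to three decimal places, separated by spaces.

initial: κ=1.0008, φ=168.93°, ℓ=1.7542
cmd 1: set φ=41.76° → (κ,φ,ℓ)=(1.0008,41.76°,1.7542) → tip=(0.8823,0.7878,0.9822)
cmd 2: set ℓ=1.3216 → (κ,φ,ℓ)=(1.0008,41.76°,1.3216) → tip=(0.5623,0.5020,0.9686)
cmd 3: set κ=1.3000 → (κ,φ,ℓ)=(1.3000,41.76°,1.3216) → tip=(0.6580,0.5875,0.7609)

0.658 0.588 0.761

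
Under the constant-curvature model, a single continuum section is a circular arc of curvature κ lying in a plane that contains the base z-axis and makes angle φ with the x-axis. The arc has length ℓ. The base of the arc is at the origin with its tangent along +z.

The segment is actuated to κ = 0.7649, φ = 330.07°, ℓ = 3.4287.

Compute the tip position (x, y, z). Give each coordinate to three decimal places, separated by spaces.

2.117 -1.219 0.648

θ = κ·ℓ = 0.7649 × 3.4287 = 2.62261 rad
ρ = (1 − cos θ)/κ = (1 − -0.86833)/0.7649 = 2.44257
z = sin θ / κ = 0.49599/0.7649 = 0.64844
x = ρ cos φ = 2.44257 × cos(330.07°) = 2.11682
y = ρ sin φ = 2.44257 × sin(330.07°) = -1.21870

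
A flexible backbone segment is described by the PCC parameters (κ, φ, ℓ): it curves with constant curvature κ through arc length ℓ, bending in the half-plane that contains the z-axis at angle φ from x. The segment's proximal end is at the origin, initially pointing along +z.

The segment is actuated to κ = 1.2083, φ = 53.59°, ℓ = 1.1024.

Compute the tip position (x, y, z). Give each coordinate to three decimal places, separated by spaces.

0.375 0.509 0.804

θ = κ·ℓ = 1.2083 × 1.1024 = 1.33203 rad
ρ = (1 − cos θ)/κ = (1 − 0.23650)/1.2083 = 0.63188
z = sin θ / κ = 0.97163/1.2083 = 0.80413
x = ρ cos φ = 0.63188 × cos(53.59°) = 0.37506
y = ρ sin φ = 0.63188 × sin(53.59°) = 0.50853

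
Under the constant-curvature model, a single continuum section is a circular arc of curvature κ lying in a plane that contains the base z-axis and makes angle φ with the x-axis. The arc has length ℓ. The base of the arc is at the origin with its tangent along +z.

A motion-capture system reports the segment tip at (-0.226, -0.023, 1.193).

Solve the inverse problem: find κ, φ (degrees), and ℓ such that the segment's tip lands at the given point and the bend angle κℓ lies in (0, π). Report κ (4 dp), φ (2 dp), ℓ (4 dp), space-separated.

0.3081 185.81 1.2216

ρ = √(x²+y²) = √(-0.226² + -0.023²) = 0.22717
φ = atan2(y, x) mod 360° = atan2(-0.023, -0.226) = 185.8110°
|p|² = ρ² + z² = 0.22717² + 1.193² = 1.47485
κ = 2ρ / |p|² = 2×0.22717 / 1.47485 = 0.30805
θ = 2·atan2(ρ, z) = 2·atan2(0.22717, 1.193) = 0.37633 rad
ℓ = θ/κ = 0.37633/0.30805 = 1.22163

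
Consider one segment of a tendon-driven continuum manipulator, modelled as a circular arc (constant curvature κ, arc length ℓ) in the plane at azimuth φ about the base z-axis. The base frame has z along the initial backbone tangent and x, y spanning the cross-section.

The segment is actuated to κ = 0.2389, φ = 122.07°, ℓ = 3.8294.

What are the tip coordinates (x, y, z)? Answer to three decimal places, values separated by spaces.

θ = κ·ℓ = 0.2389 × 3.8294 = 0.91484 rad
ρ = (1 − cos θ)/κ = (1 − 0.60991)/0.2389 = 1.63284
z = sin θ / κ = 0.79247/0.2389 = 3.31715
x = ρ cos φ = 1.63284 × cos(122.07°) = -0.86696
y = ρ sin φ = 1.63284 × sin(122.07°) = 1.38367

-0.867 1.384 3.317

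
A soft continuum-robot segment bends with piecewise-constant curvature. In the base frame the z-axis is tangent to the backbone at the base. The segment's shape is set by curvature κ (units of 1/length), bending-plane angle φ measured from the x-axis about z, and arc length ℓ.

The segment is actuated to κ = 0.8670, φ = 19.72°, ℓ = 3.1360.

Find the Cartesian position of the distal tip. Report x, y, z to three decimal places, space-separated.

2.076 0.744 0.473

θ = κ·ℓ = 0.8670 × 3.1360 = 2.71891 rad
ρ = (1 − cos θ)/κ = (1 − -0.91199)/0.8670 = 2.20530
z = sin θ / κ = 0.41021/0.8670 = 0.47313
x = ρ cos φ = 2.20530 × cos(19.72°) = 2.07596
y = ρ sin φ = 2.20530 × sin(19.72°) = 0.74412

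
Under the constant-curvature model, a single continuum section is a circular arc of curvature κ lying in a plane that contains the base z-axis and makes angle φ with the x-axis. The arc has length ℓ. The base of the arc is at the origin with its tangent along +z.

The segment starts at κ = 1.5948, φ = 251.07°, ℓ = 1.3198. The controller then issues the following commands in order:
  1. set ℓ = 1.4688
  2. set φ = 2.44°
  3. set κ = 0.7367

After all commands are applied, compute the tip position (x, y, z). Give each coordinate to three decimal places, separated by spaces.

0.719 0.031 1.198

initial: κ=1.5948, φ=251.07°, ℓ=1.3198
cmd 1: set ℓ=1.4688 → (κ,φ,ℓ)=(1.5948,251.07°,1.4688) → tip=(-0.3453,-1.0067,0.4494)
cmd 2: set φ=2.44° → (κ,φ,ℓ)=(1.5948,2.44°,1.4688) → tip=(1.0633,0.0453,0.4494)
cmd 3: set κ=0.7367 → (κ,φ,ℓ)=(0.7367,2.44°,1.4688) → tip=(0.7194,0.0307,1.1985)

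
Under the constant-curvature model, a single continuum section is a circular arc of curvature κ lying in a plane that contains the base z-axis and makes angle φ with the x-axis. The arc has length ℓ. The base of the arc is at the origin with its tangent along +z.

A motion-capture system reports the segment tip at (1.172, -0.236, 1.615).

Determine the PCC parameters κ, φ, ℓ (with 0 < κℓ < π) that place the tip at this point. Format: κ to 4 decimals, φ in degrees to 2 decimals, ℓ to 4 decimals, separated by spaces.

ρ = √(x²+y²) = √(1.172² + -0.236²) = 1.19552
φ = atan2(y, x) mod 360° = atan2(-0.236, 1.172) = 348.6149°
|p|² = ρ² + z² = 1.19552² + 1.615² = 4.03750
κ = 2ρ / |p|² = 2×1.19552 / 4.03750 = 0.59221
θ = 2·atan2(ρ, z) = 2·atan2(1.19552, 1.615) = 1.27448 rad
ℓ = θ/κ = 1.27448/0.59221 = 2.15208

0.5922 348.61 2.1521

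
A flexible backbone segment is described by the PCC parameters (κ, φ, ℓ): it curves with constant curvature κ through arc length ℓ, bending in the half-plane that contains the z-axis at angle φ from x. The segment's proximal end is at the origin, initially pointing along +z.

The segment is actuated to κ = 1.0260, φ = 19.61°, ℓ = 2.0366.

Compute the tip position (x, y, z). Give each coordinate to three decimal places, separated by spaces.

θ = κ·ℓ = 1.0260 × 2.0366 = 2.08955 rad
ρ = (1 − cos θ)/κ = (1 − -0.49580)/1.0260 = 1.45789
z = sin θ / κ = 0.86844/1.0260 = 0.84643
x = ρ cos φ = 1.45789 × cos(19.61°) = 1.37333
y = ρ sin φ = 1.45789 × sin(19.61°) = 0.48929

1.373 0.489 0.846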